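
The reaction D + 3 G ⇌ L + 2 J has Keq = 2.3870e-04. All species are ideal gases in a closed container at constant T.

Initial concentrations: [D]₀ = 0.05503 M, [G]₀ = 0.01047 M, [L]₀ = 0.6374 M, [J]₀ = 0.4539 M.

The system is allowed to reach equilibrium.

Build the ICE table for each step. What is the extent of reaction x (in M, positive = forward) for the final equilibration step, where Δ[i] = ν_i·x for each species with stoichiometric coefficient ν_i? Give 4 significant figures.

Q₀ = 2.0792e+06 vs Keq = 2.3870e-04 ⇒ Q>K, reverse
Step 1:
                  D         G         L         J
  Initial   0.05503   0.01047    0.6374    0.4539
  Change     0.2234    0.6702   -0.2234   -0.4468
  Equil      0.2784    0.6806     0.414  0.007115
  solve Keq expr → x = -0.2234; check Q = 2.3870e-04

x = -0.2234 M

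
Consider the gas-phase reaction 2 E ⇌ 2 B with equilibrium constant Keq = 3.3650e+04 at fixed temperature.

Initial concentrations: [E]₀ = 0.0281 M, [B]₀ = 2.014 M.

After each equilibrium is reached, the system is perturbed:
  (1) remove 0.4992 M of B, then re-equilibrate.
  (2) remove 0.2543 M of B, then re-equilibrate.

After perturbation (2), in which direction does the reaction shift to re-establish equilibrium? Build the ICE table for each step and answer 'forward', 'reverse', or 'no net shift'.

Direction: forward

Q₀ = 5137 vs Keq = 3.3650e+04 ⇒ Q<K, forward
Step 1:
                    E           B
  init         0.0281       2.014
  Δ          -0.01703     0.01703
  eq          0.01107       2.031
  solve Keq expr → x = 0.008514; check Q = 3.3650e+04
Then remove 0.4992 M of B.
Step 2:
                    E           B
  init        0.01107       1.532
  Δ         -0.002707    0.002707
  eq         0.008365       1.535
  solve Keq expr → x = 0.001353; check Q = 3.3650e+04
Then remove 0.2543 M of B.
Step 3:
                    E           B
  init       0.008365        1.28
  Δ         -0.001379    0.001379
  eq         0.006987       1.282
  solve Keq expr → x = 6.8939e-04; check Q = 3.3650e+04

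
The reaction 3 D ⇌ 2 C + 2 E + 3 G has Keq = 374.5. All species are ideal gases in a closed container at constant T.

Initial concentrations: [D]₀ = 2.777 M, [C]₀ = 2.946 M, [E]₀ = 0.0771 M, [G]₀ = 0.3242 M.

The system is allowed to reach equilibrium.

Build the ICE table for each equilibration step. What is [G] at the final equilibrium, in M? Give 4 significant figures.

[G]_eq = 2.169 M

Q₀ = 8.2089e-05 vs Keq = 374.5 ⇒ Q<K, forward
Step 1:
                  D         C         E         G
  init        2.777     2.946    0.0771    0.3242
  Δ          -1.844      1.23      1.23     1.844
  eq         0.9325     4.176     1.307     2.169
  solve Keq expr → x = 0.6148; check Q = 374.5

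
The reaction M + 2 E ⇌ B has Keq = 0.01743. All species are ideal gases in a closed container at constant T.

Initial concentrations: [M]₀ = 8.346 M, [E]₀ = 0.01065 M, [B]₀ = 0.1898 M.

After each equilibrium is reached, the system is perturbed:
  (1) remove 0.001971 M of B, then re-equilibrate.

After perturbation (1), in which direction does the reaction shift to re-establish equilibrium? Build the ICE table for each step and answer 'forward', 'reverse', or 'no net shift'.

Direction: forward

Q₀ = 200.5 vs Keq = 0.01743 ⇒ Q>K, reverse
Step 1:
                  M         E         B
  I           8.346   0.01065    0.1898
  C          0.1713    0.3426   -0.1713
  E           8.517    0.3532   0.01852
  solve Keq expr → x = -0.1713; check Q = 0.01743
Then remove 0.001971 M of B.
Step 2:
                  M         E         B
  I           8.517    0.3532   0.01655
  C       -0.001628 -0.003255  0.001628
  E           8.516      0.35   0.01818
  solve Keq expr → x = 0.001628; check Q = 0.01743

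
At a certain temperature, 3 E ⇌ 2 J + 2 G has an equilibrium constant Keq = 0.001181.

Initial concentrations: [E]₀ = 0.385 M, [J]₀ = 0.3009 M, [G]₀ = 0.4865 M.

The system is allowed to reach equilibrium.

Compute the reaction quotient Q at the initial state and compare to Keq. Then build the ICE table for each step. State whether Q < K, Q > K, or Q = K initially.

Q₀ = 0.3755; Q > K (proceeds reverse)

Q₀ = 0.3755 vs Keq = 0.001181 ⇒ Q>K, reverse
Step 1:
                   E          J          G
  Initial      0.385     0.3009     0.4865
  Change      0.3329    -0.2219    -0.2219
  Equil       0.7179      0.079     0.2646
  solve Keq expr → x = -0.111; check Q = 0.001181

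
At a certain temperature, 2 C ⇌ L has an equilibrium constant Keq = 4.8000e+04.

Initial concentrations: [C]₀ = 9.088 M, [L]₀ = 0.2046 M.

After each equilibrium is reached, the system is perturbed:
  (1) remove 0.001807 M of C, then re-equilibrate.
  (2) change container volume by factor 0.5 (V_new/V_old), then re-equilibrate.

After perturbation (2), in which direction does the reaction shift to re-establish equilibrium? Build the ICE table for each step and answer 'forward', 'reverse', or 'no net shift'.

Q₀ = 0.002477 vs Keq = 4.8000e+04 ⇒ Q<K, forward
Step 1:
                   C          L
  init         9.088     0.2046
  Δ           -9.078      4.539
  eq        0.009941      4.744
  solve Keq expr → x = 4.539; check Q = 4.8000e+04
Then remove 0.001807 M of C.
Step 2:
                   C          L
  init      0.008134      4.744
  Δ         0.001806 -9.0303e-04
  eq         0.00994      4.743
  solve Keq expr → x = -9.0303e-04; check Q = 4.8000e+04
Then change container volume by factor 0.5 (V_new/V_old).
Step 3:
                   C          L
  init       0.01988      9.485
  Δ        -0.005821    0.00291
  eq         0.01406      9.488
  solve Keq expr → x = 0.00291; check Q = 4.8000e+04

Direction: forward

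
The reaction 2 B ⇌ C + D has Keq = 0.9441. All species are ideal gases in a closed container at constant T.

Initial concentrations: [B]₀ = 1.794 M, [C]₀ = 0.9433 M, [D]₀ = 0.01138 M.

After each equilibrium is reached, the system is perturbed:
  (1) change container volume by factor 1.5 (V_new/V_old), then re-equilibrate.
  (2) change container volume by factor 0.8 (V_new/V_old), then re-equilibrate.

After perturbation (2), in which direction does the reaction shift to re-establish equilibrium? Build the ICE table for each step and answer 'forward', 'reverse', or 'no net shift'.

Direction: no net shift

Q₀ = 0.003335 vs Keq = 0.9441 ⇒ Q<K, forward
Step 1:
                   B          C          D
  I            1.794     0.9433    0.01138
  C          -0.9432     0.4716     0.4716
  E           0.8508      1.415      0.483
  solve Keq expr → x = 0.4716; check Q = 0.9441
Then change container volume by factor 1.5 (V_new/V_old).
Step 2:
                   B          C          D
  I           0.5672     0.9433      0.322
  C                0          0          0
  E           0.5672     0.9433      0.322
  solve Keq expr → x = 0; check Q = 0.9441
Then change container volume by factor 0.8 (V_new/V_old).
Step 3:
                   B          C          D
  I            0.709      1.179     0.4025
  C                0          0          0
  E            0.709      1.179     0.4025
  solve Keq expr → x = 0; check Q = 0.9441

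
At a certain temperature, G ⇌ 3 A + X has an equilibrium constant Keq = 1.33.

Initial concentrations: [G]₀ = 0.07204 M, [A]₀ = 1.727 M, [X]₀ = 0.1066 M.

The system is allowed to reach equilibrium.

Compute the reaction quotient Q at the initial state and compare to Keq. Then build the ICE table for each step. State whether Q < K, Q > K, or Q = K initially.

Q₀ = 7.622 vs Keq = 1.33 ⇒ Q>K, reverse
Step 1:
                  G         A         X
  init      0.07204     1.727    0.1066
  Δ         0.05949   -0.1785  -0.05949
  eq         0.1315     1.549   0.04711
  solve Keq expr → x = -0.05949; check Q = 1.33

Q₀ = 7.622; Q > K (proceeds reverse)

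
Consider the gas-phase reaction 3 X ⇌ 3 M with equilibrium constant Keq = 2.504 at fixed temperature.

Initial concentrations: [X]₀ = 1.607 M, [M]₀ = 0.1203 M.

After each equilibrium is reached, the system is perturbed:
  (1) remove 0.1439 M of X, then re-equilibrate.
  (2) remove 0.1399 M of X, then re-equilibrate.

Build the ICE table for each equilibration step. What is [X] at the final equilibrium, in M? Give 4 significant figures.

[X]_eq = 0.6122 M

Q₀ = 4.1952e-04 vs Keq = 2.504 ⇒ Q<K, forward
Step 1:
                   X          M
  I            1.607     0.1203
  C          -0.8745     0.8745
  E           0.7325     0.9948
  solve Keq expr → x = 0.2915; check Q = 2.504
Then remove 0.1439 M of X.
Step 2:
                   X          M
  I           0.5886     0.9948
  C          0.08287   -0.08287
  E           0.6715     0.9119
  solve Keq expr → x = -0.02762; check Q = 2.504
Then remove 0.1399 M of X.
Step 3:
                   X          M
  I           0.5316     0.9119
  C          0.08057   -0.08057
  E           0.6122     0.8313
  solve Keq expr → x = -0.02686; check Q = 2.504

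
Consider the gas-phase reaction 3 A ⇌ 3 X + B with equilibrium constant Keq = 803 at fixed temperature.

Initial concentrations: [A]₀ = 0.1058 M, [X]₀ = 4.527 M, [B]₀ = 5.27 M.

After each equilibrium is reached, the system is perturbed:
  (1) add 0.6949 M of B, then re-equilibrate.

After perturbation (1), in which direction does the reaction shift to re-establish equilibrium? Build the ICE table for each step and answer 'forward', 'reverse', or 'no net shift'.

Direction: reverse

Q₀ = 4.1284e+05 vs Keq = 803 ⇒ Q>K, reverse
Step 1:
                   A          X          B
  I           0.1058      4.527       5.27
  C           0.6167    -0.6167    -0.2056
  E           0.7225       3.91      5.064
  solve Keq expr → x = -0.2056; check Q = 803
Then add 0.6949 M of B.
Step 2:
                   A          X          B
  I           0.7225       3.91      5.759
  C          0.02621   -0.02621  -0.008735
  E           0.7487      3.884      5.751
  solve Keq expr → x = -0.008735; check Q = 803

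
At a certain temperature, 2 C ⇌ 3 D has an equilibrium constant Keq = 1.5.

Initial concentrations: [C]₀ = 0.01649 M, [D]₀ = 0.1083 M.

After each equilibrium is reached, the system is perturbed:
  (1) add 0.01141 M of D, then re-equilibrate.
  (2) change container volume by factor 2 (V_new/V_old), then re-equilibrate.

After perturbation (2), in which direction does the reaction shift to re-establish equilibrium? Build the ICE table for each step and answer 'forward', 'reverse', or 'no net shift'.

Direction: forward

Q₀ = 4.671 vs Keq = 1.5 ⇒ Q>K, reverse
Step 1:
                  C         D
  init      0.01649    0.1083
  Δ        0.007943  -0.01191
  eq        0.02443   0.09639
  solve Keq expr → x = -0.003971; check Q = 1.5
Then add 0.01141 M of D.
Step 2:
                  C         D
  init      0.02443    0.1078
  Δ        0.002795 -0.004193
  eq        0.02723    0.1036
  solve Keq expr → x = -0.001398; check Q = 1.5
Then change container volume by factor 2 (V_new/V_old).
Step 3:
                  C         D
  init      0.01361    0.0518
  Δ       -0.002795  0.004193
  eq        0.01082   0.05599
  solve Keq expr → x = 0.001398; check Q = 1.5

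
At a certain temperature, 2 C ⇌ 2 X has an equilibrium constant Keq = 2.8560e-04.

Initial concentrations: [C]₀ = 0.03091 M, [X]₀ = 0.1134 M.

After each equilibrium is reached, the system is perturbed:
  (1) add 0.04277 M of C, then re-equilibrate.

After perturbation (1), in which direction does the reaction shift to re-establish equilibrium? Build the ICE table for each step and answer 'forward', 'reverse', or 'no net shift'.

Q₀ = 13.46 vs Keq = 2.8560e-04 ⇒ Q>K, reverse
Step 1:
                    C           X
  Initial     0.03091      0.1134
  Change        0.111      -0.111
  Equil        0.1419    0.002398
  solve Keq expr → x = -0.0555; check Q = 2.8560e-04
Then add 0.04277 M of C.
Step 2:
                    C           X
  Initial      0.1847    0.002398
  Change  -7.1079e-04  7.1079e-04
  Equil         0.184    0.003109
  solve Keq expr → x = 3.5539e-04; check Q = 2.8560e-04

Direction: forward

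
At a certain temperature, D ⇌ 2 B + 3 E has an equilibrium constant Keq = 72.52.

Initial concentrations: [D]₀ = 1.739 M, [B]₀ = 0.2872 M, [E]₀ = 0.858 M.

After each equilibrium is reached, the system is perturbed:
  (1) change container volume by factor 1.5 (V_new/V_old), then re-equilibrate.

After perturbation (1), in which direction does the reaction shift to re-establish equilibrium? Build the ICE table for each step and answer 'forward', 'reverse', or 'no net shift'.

Direction: forward

Q₀ = 0.02996 vs Keq = 72.52 ⇒ Q<K, forward
Step 1:
                    D           B           E
  I             1.739      0.2872       0.858
  C           -0.7035       1.407       2.111
  E             1.035       1.694       2.969
  solve Keq expr → x = 0.7035; check Q = 72.52
Then change container volume by factor 1.5 (V_new/V_old).
Step 2:
                    D           B           E
  I            0.6903       1.129       1.979
  C           -0.1852      0.3704      0.5556
  E            0.5051         1.5       2.535
  solve Keq expr → x = 0.1852; check Q = 72.52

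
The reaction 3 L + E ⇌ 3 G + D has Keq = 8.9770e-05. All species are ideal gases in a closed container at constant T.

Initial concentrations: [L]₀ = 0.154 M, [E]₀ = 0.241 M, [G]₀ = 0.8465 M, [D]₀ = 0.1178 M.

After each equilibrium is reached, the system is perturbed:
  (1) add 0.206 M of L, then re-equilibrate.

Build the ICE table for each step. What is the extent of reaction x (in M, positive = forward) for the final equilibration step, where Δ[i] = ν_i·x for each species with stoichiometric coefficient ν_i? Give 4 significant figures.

Q₀ = 81.18 vs Keq = 8.9770e-05 ⇒ Q>K, reverse
Step 1:
                  L         E         G         D
  init        0.154     0.241    0.8465    0.1178
  Δ          0.3533    0.1178   -0.3533   -0.1178
  eq         0.5073    0.3588    0.4932 3.5046e-05
  solve Keq expr → x = -0.1178; check Q = 8.9770e-05
Then add 0.206 M of L.
Step 2:
                  L         E         G         D
  init       0.7133    0.3588    0.4932 3.5046e-05
  Δ       -1.8652e-04 -6.2174e-05 1.8652e-04 6.2174e-05
  eq         0.7131    0.3587    0.4934 9.7220e-05
  solve Keq expr → x = 6.2174e-05; check Q = 8.9770e-05

x = 6.2174e-05 M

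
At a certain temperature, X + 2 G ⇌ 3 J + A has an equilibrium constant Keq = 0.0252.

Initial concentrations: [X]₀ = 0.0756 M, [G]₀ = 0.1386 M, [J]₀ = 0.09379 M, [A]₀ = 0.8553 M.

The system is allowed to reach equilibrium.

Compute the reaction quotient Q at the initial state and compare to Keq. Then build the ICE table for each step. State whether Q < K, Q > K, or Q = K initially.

Q₀ = 0.4859 vs Keq = 0.0252 ⇒ Q>K, reverse
Step 1:
                   X          G          J          A
  Initial     0.0756     0.1386    0.09379     0.8553
  Change     0.01677    0.03353    -0.0503   -0.01677
  Equil      0.09237     0.1721    0.04349     0.8385
  solve Keq expr → x = -0.01677; check Q = 0.0252

Q₀ = 0.4859; Q > K (proceeds reverse)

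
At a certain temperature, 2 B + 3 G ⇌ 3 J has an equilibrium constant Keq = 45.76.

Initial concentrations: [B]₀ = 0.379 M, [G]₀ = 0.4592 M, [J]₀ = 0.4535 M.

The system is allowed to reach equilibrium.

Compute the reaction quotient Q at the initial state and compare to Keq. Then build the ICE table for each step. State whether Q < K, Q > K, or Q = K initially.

Q₀ = 6.706 vs Keq = 45.76 ⇒ Q<K, forward
Step 1:
                   B          G          J
  I            0.379     0.4592     0.4535
  C         -0.07396    -0.1109     0.1109
  E            0.305     0.3483     0.5644
  solve Keq expr → x = 0.03698; check Q = 45.76

Q₀ = 6.706; Q < K (proceeds forward)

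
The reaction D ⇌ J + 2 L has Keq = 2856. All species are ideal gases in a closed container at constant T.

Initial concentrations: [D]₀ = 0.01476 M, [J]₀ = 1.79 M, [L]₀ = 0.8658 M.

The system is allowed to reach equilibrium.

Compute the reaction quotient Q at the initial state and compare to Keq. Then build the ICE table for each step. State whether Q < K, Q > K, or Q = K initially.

Q₀ = 90.91; Q < K (proceeds forward)

Q₀ = 90.91 vs Keq = 2856 ⇒ Q<K, forward
Step 1:
                  D         J         L
  init      0.01476      1.79    0.8658
  Δ        -0.01425   0.01425   0.02851
  eq      5.0526e-04     1.804    0.8943
  solve Keq expr → x = 0.01425; check Q = 2856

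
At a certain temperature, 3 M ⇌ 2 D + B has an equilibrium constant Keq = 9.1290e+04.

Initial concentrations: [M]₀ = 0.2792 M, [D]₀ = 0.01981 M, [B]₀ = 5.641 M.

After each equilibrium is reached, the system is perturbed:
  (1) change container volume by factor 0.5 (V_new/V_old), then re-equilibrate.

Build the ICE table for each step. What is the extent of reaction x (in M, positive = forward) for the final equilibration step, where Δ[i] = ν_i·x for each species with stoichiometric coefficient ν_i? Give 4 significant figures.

Q₀ = 0.1017 vs Keq = 9.1290e+04 ⇒ Q<K, forward
Step 1:
                   M          D          B
  Initial     0.2792    0.01981      5.641
  Change     -0.2657     0.1772    0.08858
  Equil      0.01345      0.197       5.73
  solve Keq expr → x = 0.08858; check Q = 9.1290e+04
Then change container volume by factor 0.5 (V_new/V_old).
Step 2:
                   M          D          B
  Initial    0.02691     0.3939      11.46
  Change           0          0          0
  Equil      0.02691     0.3939      11.46
  solve Keq expr → x = 0; check Q = 9.1290e+04

x = 0 M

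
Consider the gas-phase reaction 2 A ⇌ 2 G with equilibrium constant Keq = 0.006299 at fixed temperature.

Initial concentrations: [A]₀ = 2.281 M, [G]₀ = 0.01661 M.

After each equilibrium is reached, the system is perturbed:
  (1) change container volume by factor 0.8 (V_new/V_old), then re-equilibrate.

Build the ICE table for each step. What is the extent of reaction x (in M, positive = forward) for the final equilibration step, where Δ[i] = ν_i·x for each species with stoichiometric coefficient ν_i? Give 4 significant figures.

x = 0 M

Q₀ = 5.3026e-05 vs Keq = 0.006299 ⇒ Q<K, forward
Step 1:
                   A          G
  init         2.281    0.01661
  Δ          -0.1523     0.1523
  eq           2.129     0.1689
  solve Keq expr → x = 0.07617; check Q = 0.006299
Then change container volume by factor 0.8 (V_new/V_old).
Step 2:
                   A          G
  init         2.661     0.2112
  Δ                0          0
  eq           2.661     0.2112
  solve Keq expr → x = 0; check Q = 0.006299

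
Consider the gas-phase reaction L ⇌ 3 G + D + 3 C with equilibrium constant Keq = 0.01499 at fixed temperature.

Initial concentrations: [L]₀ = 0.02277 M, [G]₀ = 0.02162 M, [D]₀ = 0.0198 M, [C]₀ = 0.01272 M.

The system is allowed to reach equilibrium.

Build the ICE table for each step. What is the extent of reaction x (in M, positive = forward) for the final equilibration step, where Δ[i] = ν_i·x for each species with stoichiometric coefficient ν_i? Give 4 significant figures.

Q₀ = 1.8086e-11 vs Keq = 0.01499 ⇒ Q<K, forward
Step 1:
                    L           G           D           C
  Initial     0.02277     0.02162      0.0198     0.01272
  Change     -0.02277     0.06831     0.02277     0.06831
  Equil    1.0986e-06     0.08993     0.04257     0.08103
  solve Keq expr → x = 0.02277; check Q = 0.01499

x = 0.02277 M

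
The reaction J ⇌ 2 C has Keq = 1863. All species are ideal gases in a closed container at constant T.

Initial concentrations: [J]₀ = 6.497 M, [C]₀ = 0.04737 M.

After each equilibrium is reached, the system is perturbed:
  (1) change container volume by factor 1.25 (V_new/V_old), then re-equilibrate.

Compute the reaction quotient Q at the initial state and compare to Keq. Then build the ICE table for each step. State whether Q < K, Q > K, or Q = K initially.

Q₀ = 3.4538e-04; Q < K (proceeds forward)

Q₀ = 3.4538e-04 vs Keq = 1863 ⇒ Q<K, forward
Step 1:
                   J          C
  Initial      6.497    0.04737
  Change      -6.408      12.82
  Equil      0.08882      12.86
  solve Keq expr → x = 6.408; check Q = 1863
Then change container volume by factor 1.25 (V_new/V_old).
Step 2:
                   J          C
  Initial    0.07106      10.29
  Change     -0.0139    0.02781
  Equil      0.05715      10.32
  solve Keq expr → x = 0.0139; check Q = 1863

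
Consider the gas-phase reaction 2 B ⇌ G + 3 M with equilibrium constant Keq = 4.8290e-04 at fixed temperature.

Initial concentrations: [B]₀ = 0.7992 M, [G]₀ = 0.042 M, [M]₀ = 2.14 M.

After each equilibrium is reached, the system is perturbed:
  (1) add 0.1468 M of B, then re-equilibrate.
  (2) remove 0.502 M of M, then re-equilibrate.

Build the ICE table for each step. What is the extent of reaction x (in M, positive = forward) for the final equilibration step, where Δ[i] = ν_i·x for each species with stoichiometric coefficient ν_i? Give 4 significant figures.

x = 8.5314e-05 M

Q₀ = 0.6444 vs Keq = 4.8290e-04 ⇒ Q>K, reverse
Step 1:
                    B           G           M
  I            0.7992       0.042        2.14
  C           0.08391    -0.04195     -0.1259
  E            0.8831  4.6091e-05       2.014
  solve Keq expr → x = -0.04195; check Q = 4.8290e-04
Then add 0.1468 M of B.
Step 2:
                    B           G           M
  I              1.03  4.6091e-05       2.014
  C       -3.3177e-05  1.6588e-05  4.9765e-05
  E              1.03  6.2680e-05       2.014
  solve Keq expr → x = 1.6588e-05; check Q = 4.8290e-04
Then remove 0.502 M of M.
Step 3:
                    B           G           M
  I              1.03  6.2680e-05       1.512
  C       -1.7063e-04  8.5314e-05  2.5594e-04
  E              1.03  1.4799e-04       1.512
  solve Keq expr → x = 8.5314e-05; check Q = 4.8290e-04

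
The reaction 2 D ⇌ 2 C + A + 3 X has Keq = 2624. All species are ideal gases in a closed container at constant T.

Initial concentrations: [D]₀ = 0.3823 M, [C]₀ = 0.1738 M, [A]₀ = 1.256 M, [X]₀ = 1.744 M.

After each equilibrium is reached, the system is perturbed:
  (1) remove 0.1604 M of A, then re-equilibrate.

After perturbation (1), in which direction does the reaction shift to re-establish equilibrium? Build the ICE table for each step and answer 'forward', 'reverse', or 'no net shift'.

Direction: forward

Q₀ = 1.377 vs Keq = 2624 ⇒ Q<K, forward
Step 1:
                    D           C           A           X
  I            0.3823      0.1738       1.256       1.744
  C           -0.3416      0.3416      0.1708      0.5124
  E           0.04073      0.5154       1.427       2.256
  solve Keq expr → x = 0.1708; check Q = 2624
Then remove 0.1604 M of A.
Step 2:
                    D           C           A           X
  I           0.04073      0.5154       1.266       2.256
  C         -0.002104    0.002104    0.001052    0.003156
  E           0.03863      0.5175       1.267        2.26
  solve Keq expr → x = 0.001052; check Q = 2624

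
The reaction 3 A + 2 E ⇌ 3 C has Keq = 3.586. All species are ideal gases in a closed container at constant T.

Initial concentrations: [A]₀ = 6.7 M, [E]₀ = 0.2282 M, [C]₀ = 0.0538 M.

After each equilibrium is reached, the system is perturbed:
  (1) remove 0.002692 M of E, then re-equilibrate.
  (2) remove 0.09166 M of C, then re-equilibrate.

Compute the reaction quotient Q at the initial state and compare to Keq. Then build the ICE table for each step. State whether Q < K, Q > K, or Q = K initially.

Q₀ = 9.9424e-06; Q < K (proceeds forward)

Q₀ = 9.9424e-06 vs Keq = 3.586 ⇒ Q<K, forward
Step 1:
                    A           E           C
  Initial         6.7      0.2282      0.0538
  Change      -0.3306     -0.2204      0.3306
  Equil         6.369    0.007828      0.3844
  solve Keq expr → x = 0.1102; check Q = 3.586
Then remove 0.002692 M of E.
Step 2:
                    A           E           C
  Initial       6.369    0.005136      0.3844
  Change     0.003851    0.002568   -0.003851
  Equil         6.373    0.007704      0.3805
  solve Keq expr → x = -0.001284; check Q = 3.586
Then remove 0.09166 M of C.
Step 3:
                    A           E           C
  Initial       6.373    0.007704      0.2888
  Change    -0.003756   -0.002504    0.003756
  Equil          6.37    0.005199      0.2926
  solve Keq expr → x = 0.001252; check Q = 3.586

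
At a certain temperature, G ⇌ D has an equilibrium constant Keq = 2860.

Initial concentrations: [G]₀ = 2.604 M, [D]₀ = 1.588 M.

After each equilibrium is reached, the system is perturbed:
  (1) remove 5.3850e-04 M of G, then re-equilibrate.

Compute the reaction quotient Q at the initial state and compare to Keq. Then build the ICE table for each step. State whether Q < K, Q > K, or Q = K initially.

Q₀ = 0.6098 vs Keq = 2860 ⇒ Q<K, forward
Step 1:
                    G           D
  Initial       2.604       1.588
  Change       -2.603       2.603
  Equil      0.001465       4.191
  solve Keq expr → x = 2.603; check Q = 2860
Then remove 5.3850e-04 M of G.
Step 2:
                    G           D
  Initial  9.2672e-04       4.191
  Change   5.3831e-04 -5.3831e-04
  Equil      0.001465        4.19
  solve Keq expr → x = -5.3831e-04; check Q = 2860

Q₀ = 0.6098; Q < K (proceeds forward)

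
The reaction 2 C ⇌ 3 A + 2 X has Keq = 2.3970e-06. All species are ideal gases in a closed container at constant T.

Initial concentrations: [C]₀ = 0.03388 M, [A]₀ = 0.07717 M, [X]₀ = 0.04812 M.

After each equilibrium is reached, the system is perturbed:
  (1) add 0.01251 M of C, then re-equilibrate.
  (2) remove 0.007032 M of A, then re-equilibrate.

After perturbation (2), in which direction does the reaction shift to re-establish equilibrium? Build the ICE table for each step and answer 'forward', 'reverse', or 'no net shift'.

Q₀ = 9.2706e-04 vs Keq = 2.3970e-06 ⇒ Q>K, reverse
Step 1:
                    C           A           X
  Initial     0.03388     0.07717     0.04812
  Change      0.03039    -0.04559    -0.03039
  Equil       0.06427     0.03158     0.01773
  solve Keq expr → x = -0.0152; check Q = 2.3970e-06
Then add 0.01251 M of C.
Step 2:
                    C           A           X
  Initial     0.07678     0.03158     0.01773
  Change    -0.001301    0.001952    0.001301
  Equil       0.07548     0.03353     0.01903
  solve Keq expr → x = 6.5053e-04; check Q = 2.3970e-06
Then remove 0.007032 M of A.
Step 3:
                    C           A           X
  Initial     0.07548      0.0265     0.01903
  Change    -0.002481    0.003721    0.002481
  Equil         0.073     0.03022     0.02151
  solve Keq expr → x = 0.00124; check Q = 2.3970e-06

Direction: forward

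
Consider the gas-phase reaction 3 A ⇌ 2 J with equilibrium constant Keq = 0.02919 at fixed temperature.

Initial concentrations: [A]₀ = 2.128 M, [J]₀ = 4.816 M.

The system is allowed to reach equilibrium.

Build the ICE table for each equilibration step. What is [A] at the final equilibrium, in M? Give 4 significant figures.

[A]_eq = 5.786 M

Q₀ = 2.407 vs Keq = 0.02919 ⇒ Q>K, reverse
Step 1:
                    A           J
  I             2.128       4.816
  C             3.658      -2.438
  E             5.786       2.378
  solve Keq expr → x = -1.219; check Q = 0.02919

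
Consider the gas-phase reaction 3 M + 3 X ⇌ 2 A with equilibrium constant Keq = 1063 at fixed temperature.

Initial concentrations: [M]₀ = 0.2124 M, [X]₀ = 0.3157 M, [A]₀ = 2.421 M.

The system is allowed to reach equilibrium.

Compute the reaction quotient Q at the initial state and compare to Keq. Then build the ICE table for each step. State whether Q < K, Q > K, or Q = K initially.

Q₀ = 1.9440e+04; Q > K (proceeds reverse)

Q₀ = 1.9440e+04 vs Keq = 1063 ⇒ Q>K, reverse
Step 1:
                  M         X         A
  init       0.2124    0.3157     2.421
  Δ          0.1535    0.1535   -0.1023
  eq         0.3659    0.4692     2.319
  solve Keq expr → x = -0.05116; check Q = 1063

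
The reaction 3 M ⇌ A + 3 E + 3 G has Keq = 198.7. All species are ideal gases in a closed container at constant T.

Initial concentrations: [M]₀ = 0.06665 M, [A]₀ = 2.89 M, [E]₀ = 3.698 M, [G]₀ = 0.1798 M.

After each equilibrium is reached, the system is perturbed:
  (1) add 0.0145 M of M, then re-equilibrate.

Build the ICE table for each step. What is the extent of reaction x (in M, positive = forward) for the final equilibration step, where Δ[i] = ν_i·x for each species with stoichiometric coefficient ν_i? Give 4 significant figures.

Q₀ = 2869 vs Keq = 198.7 ⇒ Q>K, reverse
Step 1:
                  M         A         E         G
  init      0.06665      2.89     3.698    0.1798
  Δ         0.04933  -0.01644  -0.04933  -0.04933
  eq          0.116     2.874     3.649    0.1305
  solve Keq expr → x = -0.01644; check Q = 198.7
Then add 0.0145 M of M.
Step 2:
                  M         A         E         G
  init       0.1305     2.874     3.649    0.1305
  Δ       -0.007523  0.002508  0.007523  0.007523
  eq          0.123     2.876     3.656     0.138
  solve Keq expr → x = 0.002508; check Q = 198.7

x = 0.002508 M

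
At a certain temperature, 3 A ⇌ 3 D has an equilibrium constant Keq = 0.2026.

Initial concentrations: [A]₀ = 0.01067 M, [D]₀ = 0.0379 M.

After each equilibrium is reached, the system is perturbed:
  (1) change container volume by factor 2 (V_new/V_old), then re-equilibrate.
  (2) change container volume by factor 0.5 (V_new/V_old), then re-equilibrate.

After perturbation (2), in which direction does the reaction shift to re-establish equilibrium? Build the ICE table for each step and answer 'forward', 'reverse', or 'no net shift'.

Q₀ = 44.82 vs Keq = 0.2026 ⇒ Q>K, reverse
Step 1:
                    A           D
  I           0.01067      0.0379
  C           0.01993    -0.01993
  E            0.0306     0.01797
  solve Keq expr → x = -0.006643; check Q = 0.2026
Then change container volume by factor 2 (V_new/V_old).
Step 2:
                    A           D
  I            0.0153    0.008986
  C                 0           0
  E            0.0153    0.008986
  solve Keq expr → x = 0; check Q = 0.2026
Then change container volume by factor 0.5 (V_new/V_old).
Step 3:
                    A           D
  I            0.0306     0.01797
  C                 0           0
  E            0.0306     0.01797
  solve Keq expr → x = 0; check Q = 0.2026

Direction: no net shift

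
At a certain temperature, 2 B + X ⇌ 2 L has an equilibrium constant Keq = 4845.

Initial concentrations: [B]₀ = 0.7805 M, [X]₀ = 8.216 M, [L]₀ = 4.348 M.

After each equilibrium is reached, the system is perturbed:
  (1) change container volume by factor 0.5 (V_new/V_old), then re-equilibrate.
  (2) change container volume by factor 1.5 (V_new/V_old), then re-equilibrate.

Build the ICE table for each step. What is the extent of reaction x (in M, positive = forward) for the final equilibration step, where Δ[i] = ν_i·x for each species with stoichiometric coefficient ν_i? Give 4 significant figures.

x = -0.002764 M

Q₀ = 3.777 vs Keq = 4845 ⇒ Q<K, forward
Step 1:
                   B          X          L
  I           0.7805      8.216      4.348
  C          -0.7543    -0.3772     0.7543
  E          0.02618      7.839      5.102
  solve Keq expr → x = 0.3772; check Q = 4845
Then change container volume by factor 0.5 (V_new/V_old).
Step 2:
                   B          X          L
  I          0.05236      15.68       10.2
  C         -0.01527  -0.007636    0.01527
  E          0.03709      15.67      10.22
  solve Keq expr → x = 0.007636; check Q = 4845
Then change container volume by factor 1.5 (V_new/V_old).
Step 3:
                   B          X          L
  I          0.02473      10.45      6.813
  C         0.005529   0.002764  -0.005529
  E          0.03026      10.45      6.808
  solve Keq expr → x = -0.002764; check Q = 4845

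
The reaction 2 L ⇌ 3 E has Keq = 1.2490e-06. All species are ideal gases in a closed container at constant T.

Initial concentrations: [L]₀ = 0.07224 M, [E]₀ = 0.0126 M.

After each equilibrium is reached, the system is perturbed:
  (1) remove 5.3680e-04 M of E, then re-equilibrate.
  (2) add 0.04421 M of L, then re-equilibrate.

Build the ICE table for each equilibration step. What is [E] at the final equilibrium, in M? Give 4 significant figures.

Q₀ = 3.8332e-04 vs Keq = 1.2490e-06 ⇒ Q>K, reverse
Step 1:
                    L           E
  Initial     0.07224      0.0126
  Change     0.007075    -0.01061
  Equil       0.07931    0.001988
  solve Keq expr → x = -0.003537; check Q = 1.2490e-06
Then remove 5.3680e-04 M of E.
Step 2:
                    L           E
  Initial     0.07931    0.001451
  Change  -3.5392e-04  5.3088e-04
  Equil       0.07896    0.001982
  solve Keq expr → x = 1.7696e-04; check Q = 1.2490e-06
Then add 0.04421 M of L.
Step 3:
                    L           E
  Initial      0.1232    0.001982
  Change  -4.5157e-04  6.7736e-04
  Equil        0.1227    0.002659
  solve Keq expr → x = 2.2579e-04; check Q = 1.2490e-06

[E]_eq = 0.002659 M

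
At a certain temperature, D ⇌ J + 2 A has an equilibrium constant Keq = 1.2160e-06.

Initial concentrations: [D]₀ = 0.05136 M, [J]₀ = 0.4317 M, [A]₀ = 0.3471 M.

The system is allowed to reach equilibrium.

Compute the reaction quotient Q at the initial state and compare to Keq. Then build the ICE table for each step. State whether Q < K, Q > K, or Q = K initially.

Q₀ = 1.013 vs Keq = 1.2160e-06 ⇒ Q>K, reverse
Step 1:
                   D          J          A
  Initial    0.05136     0.4317     0.3471
  Change       0.173     -0.173    -0.3461
  Equil       0.2244     0.2587   0.001027
  solve Keq expr → x = -0.173; check Q = 1.2160e-06

Q₀ = 1.013; Q > K (proceeds reverse)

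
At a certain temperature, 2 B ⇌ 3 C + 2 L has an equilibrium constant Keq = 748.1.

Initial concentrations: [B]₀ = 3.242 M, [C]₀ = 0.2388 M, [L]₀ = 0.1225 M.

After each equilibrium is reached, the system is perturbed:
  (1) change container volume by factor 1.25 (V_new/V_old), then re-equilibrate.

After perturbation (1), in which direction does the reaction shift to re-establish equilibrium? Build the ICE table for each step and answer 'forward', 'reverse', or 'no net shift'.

Q₀ = 1.9442e-05 vs Keq = 748.1 ⇒ Q<K, forward
Step 1:
                   B          C          L
  Initial      3.242     0.2388     0.1225
  Change      -2.487      3.731      2.487
  Equil       0.7547       3.97       2.61
  solve Keq expr → x = 1.244; check Q = 748.1
Then change container volume by factor 1.25 (V_new/V_old).
Step 2:
                   B          C          L
  Initial     0.6038      3.176      2.088
  Change      -0.112      0.168      0.112
  Equil       0.4918      3.344        2.2
  solve Keq expr → x = 0.05599; check Q = 748.1

Direction: forward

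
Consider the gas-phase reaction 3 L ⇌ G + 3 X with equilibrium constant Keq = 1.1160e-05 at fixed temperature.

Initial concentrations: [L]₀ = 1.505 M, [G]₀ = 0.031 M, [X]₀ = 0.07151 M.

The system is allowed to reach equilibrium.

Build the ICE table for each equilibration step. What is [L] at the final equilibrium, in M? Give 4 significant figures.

[L]_eq = 1.479 M

Q₀ = 3.3255e-06 vs Keq = 1.1160e-05 ⇒ Q<K, forward
Step 1:
                   L          G          X
  init         1.505      0.031    0.07151
  Δ         -0.02555   0.008518    0.02555
  eq           1.479    0.03952    0.09706
  solve Keq expr → x = 0.008518; check Q = 1.1160e-05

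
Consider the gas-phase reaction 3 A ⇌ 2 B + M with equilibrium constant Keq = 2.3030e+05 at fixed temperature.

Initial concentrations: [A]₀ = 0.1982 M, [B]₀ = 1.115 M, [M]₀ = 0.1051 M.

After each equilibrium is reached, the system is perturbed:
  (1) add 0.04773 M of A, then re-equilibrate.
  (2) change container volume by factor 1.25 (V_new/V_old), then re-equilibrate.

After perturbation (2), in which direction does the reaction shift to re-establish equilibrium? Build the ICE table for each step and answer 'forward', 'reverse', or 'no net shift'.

Direction: no net shift

Q₀ = 16.78 vs Keq = 2.3030e+05 ⇒ Q<K, forward
Step 1:
                    A           B           M
  init         0.1982       1.115      0.1051
  Δ           -0.1878      0.1252      0.0626
  eq          0.01039        1.24      0.1677
  solve Keq expr → x = 0.0626; check Q = 2.3030e+05
Then add 0.04773 M of A.
Step 2:
                    A           B           M
  init        0.05812        1.24      0.1677
  Δ          -0.04723     0.03149     0.01574
  eq          0.01088       1.272      0.1834
  solve Keq expr → x = 0.01574; check Q = 2.3030e+05
Then change container volume by factor 1.25 (V_new/V_old).
Step 3:
                    A           B           M
  init       0.008705       1.017      0.1468
  Δ                 0           0           0
  eq         0.008705       1.017      0.1468
  solve Keq expr → x = 0; check Q = 2.3030e+05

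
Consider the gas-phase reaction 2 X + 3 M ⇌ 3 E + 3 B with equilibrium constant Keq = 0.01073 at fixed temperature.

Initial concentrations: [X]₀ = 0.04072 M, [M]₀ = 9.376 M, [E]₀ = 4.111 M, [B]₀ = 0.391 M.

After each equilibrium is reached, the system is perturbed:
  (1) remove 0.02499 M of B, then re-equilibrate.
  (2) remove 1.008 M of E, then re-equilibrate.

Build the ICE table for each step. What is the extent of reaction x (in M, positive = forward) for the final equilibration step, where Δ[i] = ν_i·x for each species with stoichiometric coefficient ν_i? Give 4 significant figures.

Q₀ = 3.039 vs Keq = 0.01073 ⇒ Q>K, reverse
Step 1:
                    X           M           E           B
  Initial     0.04072       9.376       4.111       0.391
  Change       0.1435      0.2152     -0.2152     -0.2152
  Equil        0.1842       9.591       3.896      0.1758
  solve Keq expr → x = -0.07174; check Q = 0.01073
Then remove 0.02499 M of B.
Step 2:
                    X           M           E           B
  Initial      0.1842       9.591       3.896      0.1508
  Change     -0.01119    -0.01678     0.01678     0.01678
  Equil         0.173       9.574       3.913      0.1676
  solve Keq expr → x = 0.005594; check Q = 0.01073
Then remove 1.008 M of E.
Step 3:
                    X           M           E           B
  Initial       0.173       9.574       2.905      0.1676
  Change     -0.02302    -0.03452     0.03452     0.03452
  Equil          0.15        9.54       2.939      0.2021
  solve Keq expr → x = 0.01151; check Q = 0.01073

x = 0.01151 M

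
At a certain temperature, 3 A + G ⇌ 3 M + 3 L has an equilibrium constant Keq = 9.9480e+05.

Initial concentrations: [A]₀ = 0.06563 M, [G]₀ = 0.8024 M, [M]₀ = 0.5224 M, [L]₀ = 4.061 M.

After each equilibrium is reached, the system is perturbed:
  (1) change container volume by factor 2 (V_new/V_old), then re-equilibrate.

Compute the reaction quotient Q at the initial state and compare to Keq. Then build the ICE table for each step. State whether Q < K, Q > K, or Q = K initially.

Q₀ = 4.2093e+04 vs Keq = 9.9480e+05 ⇒ Q<K, forward
Step 1:
                  A         G         M         L
  init      0.06563    0.8024    0.5224     4.061
  Δ         -0.0406  -0.01353    0.0406    0.0406
  eq        0.02503    0.7889     0.563     4.102
  solve Keq expr → x = 0.01353; check Q = 9.9480e+05
Then change container volume by factor 2 (V_new/V_old).
Step 2:
                  A         G         M         L
  init      0.01252    0.3944    0.2815     2.051
  Δ       -0.004479 -0.001493  0.004479  0.004479
  eq       0.008039    0.3929     0.286     2.055
  solve Keq expr → x = 0.001493; check Q = 9.9480e+05

Q₀ = 4.2093e+04; Q < K (proceeds forward)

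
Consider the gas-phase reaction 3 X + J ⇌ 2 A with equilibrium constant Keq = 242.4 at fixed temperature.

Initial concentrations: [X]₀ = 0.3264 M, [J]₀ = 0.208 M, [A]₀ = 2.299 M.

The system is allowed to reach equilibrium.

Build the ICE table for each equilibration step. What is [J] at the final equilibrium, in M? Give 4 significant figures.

[J]_eq = 0.2449 M

Q₀ = 730.7 vs Keq = 242.4 ⇒ Q>K, reverse
Step 1:
                    X           J           A
  init         0.3264       0.208       2.299
  Δ            0.1106     0.03685    -0.07371
  eq            0.437      0.2449       2.225
  solve Keq expr → x = -0.03685; check Q = 242.4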